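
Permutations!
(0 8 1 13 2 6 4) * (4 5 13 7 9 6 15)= (0 8 1 7 9 6 5 13 2 15 4)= [8, 7, 15, 3, 0, 13, 5, 9, 1, 6, 10, 11, 12, 2, 14, 4]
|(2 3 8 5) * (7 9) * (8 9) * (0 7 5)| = 12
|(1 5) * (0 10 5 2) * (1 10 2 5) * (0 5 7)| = |(0 2 5 10 1 7)| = 6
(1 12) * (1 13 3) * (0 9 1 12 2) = [9, 2, 0, 12, 4, 5, 6, 7, 8, 1, 10, 11, 13, 3] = (0 9 1 2)(3 12 13)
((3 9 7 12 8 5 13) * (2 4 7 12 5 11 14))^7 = (2 12 5 14 9 7 11 3 4 8 13)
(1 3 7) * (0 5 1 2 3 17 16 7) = (0 5 1 17 16 7 2 3) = [5, 17, 3, 0, 4, 1, 6, 2, 8, 9, 10, 11, 12, 13, 14, 15, 7, 16]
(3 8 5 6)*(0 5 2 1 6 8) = (0 5 8 2 1 6 3) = [5, 6, 1, 0, 4, 8, 3, 7, 2]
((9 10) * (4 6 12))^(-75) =((4 6 12)(9 10))^(-75) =(12)(9 10)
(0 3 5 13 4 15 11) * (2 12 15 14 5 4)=(0 3 4 14 5 13 2 12 15 11)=[3, 1, 12, 4, 14, 13, 6, 7, 8, 9, 10, 0, 15, 2, 5, 11]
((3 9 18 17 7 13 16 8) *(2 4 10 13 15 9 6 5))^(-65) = ((2 4 10 13 16 8 3 6 5)(7 15 9 18 17))^(-65) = (18)(2 6 8 13 4 5 3 16 10)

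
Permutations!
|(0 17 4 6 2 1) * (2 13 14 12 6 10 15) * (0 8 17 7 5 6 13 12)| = 7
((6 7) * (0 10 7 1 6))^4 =((0 10 7)(1 6))^4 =(0 10 7)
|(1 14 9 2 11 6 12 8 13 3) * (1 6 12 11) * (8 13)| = 20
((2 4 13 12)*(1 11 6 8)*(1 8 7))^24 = ((1 11 6 7)(2 4 13 12))^24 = (13)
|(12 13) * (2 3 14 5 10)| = 10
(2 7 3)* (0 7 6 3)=[7, 1, 6, 2, 4, 5, 3, 0]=(0 7)(2 6 3)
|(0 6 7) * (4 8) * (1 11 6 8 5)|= |(0 8 4 5 1 11 6 7)|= 8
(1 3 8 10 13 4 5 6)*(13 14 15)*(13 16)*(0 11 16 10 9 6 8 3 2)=(0 11 16 13 4 5 8 9 6 1 2)(10 14 15)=[11, 2, 0, 3, 5, 8, 1, 7, 9, 6, 14, 16, 12, 4, 15, 10, 13]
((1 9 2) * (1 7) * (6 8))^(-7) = ((1 9 2 7)(6 8))^(-7) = (1 9 2 7)(6 8)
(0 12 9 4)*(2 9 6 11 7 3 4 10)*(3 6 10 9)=(0 12 10 2 3 4)(6 11 7)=[12, 1, 3, 4, 0, 5, 11, 6, 8, 9, 2, 7, 10]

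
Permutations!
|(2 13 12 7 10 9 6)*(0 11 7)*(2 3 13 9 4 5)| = |(0 11 7 10 4 5 2 9 6 3 13 12)| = 12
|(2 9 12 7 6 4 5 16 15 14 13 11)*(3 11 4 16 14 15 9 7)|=8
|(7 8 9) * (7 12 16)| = 5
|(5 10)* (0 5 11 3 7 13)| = |(0 5 10 11 3 7 13)| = 7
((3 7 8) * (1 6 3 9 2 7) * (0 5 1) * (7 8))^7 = ((0 5 1 6 3)(2 8 9))^7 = (0 1 3 5 6)(2 8 9)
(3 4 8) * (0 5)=(0 5)(3 4 8)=[5, 1, 2, 4, 8, 0, 6, 7, 3]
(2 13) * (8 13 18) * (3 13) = (2 18 8 3 13) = [0, 1, 18, 13, 4, 5, 6, 7, 3, 9, 10, 11, 12, 2, 14, 15, 16, 17, 8]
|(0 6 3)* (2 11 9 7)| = 12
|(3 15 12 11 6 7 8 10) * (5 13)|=|(3 15 12 11 6 7 8 10)(5 13)|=8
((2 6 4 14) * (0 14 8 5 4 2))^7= ((0 14)(2 6)(4 8 5))^7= (0 14)(2 6)(4 8 5)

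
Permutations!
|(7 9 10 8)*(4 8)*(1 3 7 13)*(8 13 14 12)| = |(1 3 7 9 10 4 13)(8 14 12)| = 21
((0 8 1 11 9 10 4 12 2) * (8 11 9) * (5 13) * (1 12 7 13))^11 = ((0 11 8 12 2)(1 9 10 4 7 13 5))^11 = (0 11 8 12 2)(1 7 9 13 10 5 4)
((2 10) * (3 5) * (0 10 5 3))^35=((0 10 2 5))^35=(0 5 2 10)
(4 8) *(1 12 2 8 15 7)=(1 12 2 8 4 15 7)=[0, 12, 8, 3, 15, 5, 6, 1, 4, 9, 10, 11, 2, 13, 14, 7]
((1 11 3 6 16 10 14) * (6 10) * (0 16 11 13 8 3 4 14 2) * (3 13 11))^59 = ((0 16 6 3 10 2)(1 11 4 14)(8 13))^59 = (0 2 10 3 6 16)(1 14 4 11)(8 13)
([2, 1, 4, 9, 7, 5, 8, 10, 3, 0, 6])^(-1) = [9, 1, 0, 8, 2, 5, 10, 4, 6, 3, 7]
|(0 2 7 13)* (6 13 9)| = |(0 2 7 9 6 13)| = 6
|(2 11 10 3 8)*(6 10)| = 6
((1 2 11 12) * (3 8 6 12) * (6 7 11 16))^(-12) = ((1 2 16 6 12)(3 8 7 11))^(-12) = (1 6 2 12 16)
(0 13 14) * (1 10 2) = (0 13 14)(1 10 2) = [13, 10, 1, 3, 4, 5, 6, 7, 8, 9, 2, 11, 12, 14, 0]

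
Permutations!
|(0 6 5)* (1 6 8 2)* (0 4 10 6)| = 4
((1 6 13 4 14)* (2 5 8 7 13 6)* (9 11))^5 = (1 13 5 14 7 2 4 8)(9 11)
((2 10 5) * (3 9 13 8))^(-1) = (2 5 10)(3 8 13 9)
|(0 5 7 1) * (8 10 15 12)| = 4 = |(0 5 7 1)(8 10 15 12)|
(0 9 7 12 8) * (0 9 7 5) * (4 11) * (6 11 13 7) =[6, 1, 2, 3, 13, 0, 11, 12, 9, 5, 10, 4, 8, 7] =(0 6 11 4 13 7 12 8 9 5)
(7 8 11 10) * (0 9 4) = [9, 1, 2, 3, 0, 5, 6, 8, 11, 4, 7, 10] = (0 9 4)(7 8 11 10)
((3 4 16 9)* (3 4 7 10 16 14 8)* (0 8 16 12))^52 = (16)(0 10 3)(7 8 12)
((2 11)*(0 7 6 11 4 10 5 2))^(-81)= (0 11 6 7)(2 5 10 4)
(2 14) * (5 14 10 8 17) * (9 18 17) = (2 10 8 9 18 17 5 14) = [0, 1, 10, 3, 4, 14, 6, 7, 9, 18, 8, 11, 12, 13, 2, 15, 16, 5, 17]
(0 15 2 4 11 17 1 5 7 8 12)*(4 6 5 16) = (0 15 2 6 5 7 8 12)(1 16 4 11 17) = [15, 16, 6, 3, 11, 7, 5, 8, 12, 9, 10, 17, 0, 13, 14, 2, 4, 1]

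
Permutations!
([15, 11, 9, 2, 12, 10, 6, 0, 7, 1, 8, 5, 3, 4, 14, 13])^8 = [1, 13, 0, 7, 10, 12, 6, 9, 2, 15, 3, 4, 8, 5, 14, 11]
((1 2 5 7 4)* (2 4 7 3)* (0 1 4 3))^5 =(7)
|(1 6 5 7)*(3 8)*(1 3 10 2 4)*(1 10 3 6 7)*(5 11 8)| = 21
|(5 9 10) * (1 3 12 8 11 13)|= |(1 3 12 8 11 13)(5 9 10)|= 6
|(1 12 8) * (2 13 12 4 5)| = |(1 4 5 2 13 12 8)| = 7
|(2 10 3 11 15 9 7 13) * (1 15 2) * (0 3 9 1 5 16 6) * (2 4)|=|(0 3 11 4 2 10 9 7 13 5 16 6)(1 15)|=12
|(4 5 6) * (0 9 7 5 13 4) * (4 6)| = |(0 9 7 5 4 13 6)| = 7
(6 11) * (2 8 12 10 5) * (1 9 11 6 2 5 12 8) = (1 9 11 2)(10 12) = [0, 9, 1, 3, 4, 5, 6, 7, 8, 11, 12, 2, 10]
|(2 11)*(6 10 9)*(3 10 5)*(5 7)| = 6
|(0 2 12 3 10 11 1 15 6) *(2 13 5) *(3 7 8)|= 13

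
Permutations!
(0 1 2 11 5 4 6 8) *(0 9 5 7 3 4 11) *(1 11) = (0 11 7 3 4 6 8 9 5 1 2) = [11, 2, 0, 4, 6, 1, 8, 3, 9, 5, 10, 7]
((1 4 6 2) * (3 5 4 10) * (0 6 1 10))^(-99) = (0 5 2 1 3 6 4 10)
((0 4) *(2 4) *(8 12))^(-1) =(0 4 2)(8 12)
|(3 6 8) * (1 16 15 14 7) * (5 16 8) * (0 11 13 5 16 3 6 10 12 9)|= |(0 11 13 5 3 10 12 9)(1 8 6 16 15 14 7)|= 56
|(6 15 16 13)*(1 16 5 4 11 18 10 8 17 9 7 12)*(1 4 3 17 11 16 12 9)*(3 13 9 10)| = |(1 12 4 16 9 7 10 8 11 18 3 17)(5 13 6 15)| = 12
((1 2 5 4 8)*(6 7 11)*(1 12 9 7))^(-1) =((1 2 5 4 8 12 9 7 11 6))^(-1) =(1 6 11 7 9 12 8 4 5 2)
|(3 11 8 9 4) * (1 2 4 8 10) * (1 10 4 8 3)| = |(1 2 8 9 3 11 4)| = 7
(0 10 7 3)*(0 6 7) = (0 10)(3 6 7) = [10, 1, 2, 6, 4, 5, 7, 3, 8, 9, 0]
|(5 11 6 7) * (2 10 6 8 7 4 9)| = 20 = |(2 10 6 4 9)(5 11 8 7)|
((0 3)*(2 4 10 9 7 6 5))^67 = (0 3)(2 7 4 6 10 5 9)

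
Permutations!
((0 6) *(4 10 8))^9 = ((0 6)(4 10 8))^9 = (10)(0 6)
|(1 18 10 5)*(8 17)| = |(1 18 10 5)(8 17)| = 4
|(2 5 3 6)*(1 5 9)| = |(1 5 3 6 2 9)| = 6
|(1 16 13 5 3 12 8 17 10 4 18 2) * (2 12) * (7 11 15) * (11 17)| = |(1 16 13 5 3 2)(4 18 12 8 11 15 7 17 10)| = 18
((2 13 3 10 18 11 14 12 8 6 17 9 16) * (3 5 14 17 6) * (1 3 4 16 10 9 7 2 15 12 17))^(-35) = (1 3 9 10 18 11)(2 13 5 14 17 7)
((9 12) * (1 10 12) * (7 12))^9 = ((1 10 7 12 9))^9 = (1 9 12 7 10)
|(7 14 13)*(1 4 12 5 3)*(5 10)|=6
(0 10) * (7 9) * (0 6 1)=(0 10 6 1)(7 9)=[10, 0, 2, 3, 4, 5, 1, 9, 8, 7, 6]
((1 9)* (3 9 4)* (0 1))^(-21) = ((0 1 4 3 9))^(-21) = (0 9 3 4 1)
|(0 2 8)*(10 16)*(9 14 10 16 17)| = |(0 2 8)(9 14 10 17)| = 12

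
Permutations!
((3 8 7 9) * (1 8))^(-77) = (1 9 8 3 7)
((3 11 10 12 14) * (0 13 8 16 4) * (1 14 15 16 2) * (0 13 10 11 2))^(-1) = (0 8 13 4 16 15 12 10)(1 2 3 14) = ((0 10 12 15 16 4 13 8)(1 14 3 2))^(-1)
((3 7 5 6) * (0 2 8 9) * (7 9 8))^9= (0 7 6 9 2 5 3)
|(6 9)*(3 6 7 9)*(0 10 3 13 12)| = |(0 10 3 6 13 12)(7 9)| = 6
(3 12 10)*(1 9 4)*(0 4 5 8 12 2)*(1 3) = (0 4 3 2)(1 9 5 8 12 10) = [4, 9, 0, 2, 3, 8, 6, 7, 12, 5, 1, 11, 10]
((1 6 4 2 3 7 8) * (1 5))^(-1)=(1 5 8 7 3 2 4 6)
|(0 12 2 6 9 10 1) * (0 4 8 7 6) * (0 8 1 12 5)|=14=|(0 5)(1 4)(2 8 7 6 9 10 12)|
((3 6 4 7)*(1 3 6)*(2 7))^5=((1 3)(2 7 6 4))^5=(1 3)(2 7 6 4)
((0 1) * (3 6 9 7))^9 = ((0 1)(3 6 9 7))^9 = (0 1)(3 6 9 7)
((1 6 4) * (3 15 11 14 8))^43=(1 6 4)(3 14 15 8 11)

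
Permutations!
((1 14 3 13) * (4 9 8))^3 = ((1 14 3 13)(4 9 8))^3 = (1 13 3 14)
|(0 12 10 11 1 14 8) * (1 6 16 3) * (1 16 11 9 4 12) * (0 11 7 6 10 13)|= 10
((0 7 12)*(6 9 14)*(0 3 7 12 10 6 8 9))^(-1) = ((0 12 3 7 10 6)(8 9 14))^(-1) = (0 6 10 7 3 12)(8 14 9)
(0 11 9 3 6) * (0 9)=(0 11)(3 6 9)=[11, 1, 2, 6, 4, 5, 9, 7, 8, 3, 10, 0]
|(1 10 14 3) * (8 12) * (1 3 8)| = 5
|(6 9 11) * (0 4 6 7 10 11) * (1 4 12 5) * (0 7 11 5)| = 14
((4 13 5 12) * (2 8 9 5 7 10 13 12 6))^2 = (2 9 6 8 5)(7 13 10)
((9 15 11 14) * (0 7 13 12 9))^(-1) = (0 14 11 15 9 12 13 7)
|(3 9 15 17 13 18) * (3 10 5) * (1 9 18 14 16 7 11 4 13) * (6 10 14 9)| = |(1 6 10 5 3 18 14 16 7 11 4 13 9 15 17)| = 15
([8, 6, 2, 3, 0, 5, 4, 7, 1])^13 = [6, 0, 2, 3, 1, 5, 8, 7, 4]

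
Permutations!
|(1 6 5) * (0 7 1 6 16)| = 4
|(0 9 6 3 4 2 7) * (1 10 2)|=|(0 9 6 3 4 1 10 2 7)|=9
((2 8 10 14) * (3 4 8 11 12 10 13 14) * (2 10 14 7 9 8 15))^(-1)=((2 11 12 14 10 3 4 15)(7 9 8 13))^(-1)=(2 15 4 3 10 14 12 11)(7 13 8 9)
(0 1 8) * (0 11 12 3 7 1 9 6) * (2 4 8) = [9, 2, 4, 7, 8, 5, 0, 1, 11, 6, 10, 12, 3] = (0 9 6)(1 2 4 8 11 12 3 7)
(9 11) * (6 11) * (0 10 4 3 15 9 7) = (0 10 4 3 15 9 6 11 7) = [10, 1, 2, 15, 3, 5, 11, 0, 8, 6, 4, 7, 12, 13, 14, 9]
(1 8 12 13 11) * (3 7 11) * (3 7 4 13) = (1 8 12 3 4 13 7 11) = [0, 8, 2, 4, 13, 5, 6, 11, 12, 9, 10, 1, 3, 7]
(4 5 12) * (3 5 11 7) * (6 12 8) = (3 5 8 6 12 4 11 7) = [0, 1, 2, 5, 11, 8, 12, 3, 6, 9, 10, 7, 4]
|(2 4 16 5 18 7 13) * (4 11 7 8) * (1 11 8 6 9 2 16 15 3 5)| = 45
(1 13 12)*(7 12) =(1 13 7 12) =[0, 13, 2, 3, 4, 5, 6, 12, 8, 9, 10, 11, 1, 7]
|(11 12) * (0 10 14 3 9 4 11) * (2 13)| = 8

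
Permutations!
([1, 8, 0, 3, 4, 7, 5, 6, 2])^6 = (0 8)(1 2)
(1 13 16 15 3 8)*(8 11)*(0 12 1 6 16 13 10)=(0 12 1 10)(3 11 8 6 16 15)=[12, 10, 2, 11, 4, 5, 16, 7, 6, 9, 0, 8, 1, 13, 14, 3, 15]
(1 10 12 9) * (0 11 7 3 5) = [11, 10, 2, 5, 4, 0, 6, 3, 8, 1, 12, 7, 9] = (0 11 7 3 5)(1 10 12 9)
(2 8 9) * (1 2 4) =[0, 2, 8, 3, 1, 5, 6, 7, 9, 4] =(1 2 8 9 4)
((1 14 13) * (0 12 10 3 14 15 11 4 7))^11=(15)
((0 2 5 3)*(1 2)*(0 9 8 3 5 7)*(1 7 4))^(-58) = (1 4 2)(3 8 9)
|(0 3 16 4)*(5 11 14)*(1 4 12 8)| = |(0 3 16 12 8 1 4)(5 11 14)| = 21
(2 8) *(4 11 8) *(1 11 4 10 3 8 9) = [0, 11, 10, 8, 4, 5, 6, 7, 2, 1, 3, 9] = (1 11 9)(2 10 3 8)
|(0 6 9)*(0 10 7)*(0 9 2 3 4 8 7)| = 9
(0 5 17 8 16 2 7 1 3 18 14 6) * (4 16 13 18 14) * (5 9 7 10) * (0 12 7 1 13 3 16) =[9, 16, 10, 14, 0, 17, 12, 13, 3, 1, 5, 11, 7, 18, 6, 15, 2, 8, 4] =(0 9 1 16 2 10 5 17 8 3 14 6 12 7 13 18 4)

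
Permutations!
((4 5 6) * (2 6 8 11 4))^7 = ((2 6)(4 5 8 11))^7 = (2 6)(4 11 8 5)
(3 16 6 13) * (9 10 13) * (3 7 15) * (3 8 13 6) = [0, 1, 2, 16, 4, 5, 9, 15, 13, 10, 6, 11, 12, 7, 14, 8, 3] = (3 16)(6 9 10)(7 15 8 13)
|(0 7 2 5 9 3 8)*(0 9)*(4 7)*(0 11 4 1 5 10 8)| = 11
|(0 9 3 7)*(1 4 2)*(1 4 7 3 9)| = 6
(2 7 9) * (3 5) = (2 7 9)(3 5) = [0, 1, 7, 5, 4, 3, 6, 9, 8, 2]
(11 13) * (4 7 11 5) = (4 7 11 13 5) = [0, 1, 2, 3, 7, 4, 6, 11, 8, 9, 10, 13, 12, 5]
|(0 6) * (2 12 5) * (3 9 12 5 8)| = 4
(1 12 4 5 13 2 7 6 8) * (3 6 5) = (1 12 4 3 6 8)(2 7 5 13) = [0, 12, 7, 6, 3, 13, 8, 5, 1, 9, 10, 11, 4, 2]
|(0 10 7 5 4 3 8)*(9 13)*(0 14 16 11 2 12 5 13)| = |(0 10 7 13 9)(2 12 5 4 3 8 14 16 11)| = 45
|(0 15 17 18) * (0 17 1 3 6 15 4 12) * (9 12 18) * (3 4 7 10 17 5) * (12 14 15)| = |(0 7 10 17 9 14 15 1 4 18 5 3 6 12)| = 14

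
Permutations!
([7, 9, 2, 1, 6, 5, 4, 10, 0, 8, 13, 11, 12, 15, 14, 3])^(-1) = (0 8 9 1 3 15 13 10 7)(4 6)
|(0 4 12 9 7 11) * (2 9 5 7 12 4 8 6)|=9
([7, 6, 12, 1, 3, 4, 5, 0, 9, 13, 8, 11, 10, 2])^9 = (0 7)(1 3 4 5 6)(2 8)(9 12)(10 13)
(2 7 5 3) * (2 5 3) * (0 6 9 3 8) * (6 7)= [7, 1, 6, 5, 4, 2, 9, 8, 0, 3]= (0 7 8)(2 6 9 3 5)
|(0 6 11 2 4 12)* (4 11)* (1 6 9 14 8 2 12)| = |(0 9 14 8 2 11 12)(1 6 4)| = 21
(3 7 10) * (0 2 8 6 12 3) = (0 2 8 6 12 3 7 10) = [2, 1, 8, 7, 4, 5, 12, 10, 6, 9, 0, 11, 3]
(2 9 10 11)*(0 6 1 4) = [6, 4, 9, 3, 0, 5, 1, 7, 8, 10, 11, 2] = (0 6 1 4)(2 9 10 11)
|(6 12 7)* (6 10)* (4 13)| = 4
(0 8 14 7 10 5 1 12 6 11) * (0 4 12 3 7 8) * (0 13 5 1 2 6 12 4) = [13, 3, 6, 7, 4, 2, 11, 10, 14, 9, 1, 0, 12, 5, 8] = (0 13 5 2 6 11)(1 3 7 10)(8 14)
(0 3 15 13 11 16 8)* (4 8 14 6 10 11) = [3, 1, 2, 15, 8, 5, 10, 7, 0, 9, 11, 16, 12, 4, 6, 13, 14] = (0 3 15 13 4 8)(6 10 11 16 14)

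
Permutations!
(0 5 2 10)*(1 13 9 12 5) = (0 1 13 9 12 5 2 10) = [1, 13, 10, 3, 4, 2, 6, 7, 8, 12, 0, 11, 5, 9]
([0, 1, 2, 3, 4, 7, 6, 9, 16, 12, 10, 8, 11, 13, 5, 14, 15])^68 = [0, 1, 2, 3, 4, 8, 6, 16, 7, 15, 10, 5, 14, 13, 11, 12, 9]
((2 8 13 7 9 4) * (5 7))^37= ((2 8 13 5 7 9 4))^37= (2 13 7 4 8 5 9)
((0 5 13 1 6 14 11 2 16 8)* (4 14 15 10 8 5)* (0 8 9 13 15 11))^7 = ((0 4 14)(1 6 11 2 16 5 15 10 9 13))^7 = (0 4 14)(1 10 16 6 9 5 11 13 15 2)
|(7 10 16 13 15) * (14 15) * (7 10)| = 5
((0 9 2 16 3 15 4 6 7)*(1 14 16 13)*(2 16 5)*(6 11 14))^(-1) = ((0 9 16 3 15 4 11 14 5 2 13 1 6 7))^(-1) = (0 7 6 1 13 2 5 14 11 4 15 3 16 9)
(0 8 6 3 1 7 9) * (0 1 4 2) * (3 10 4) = (0 8 6 10 4 2)(1 7 9) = [8, 7, 0, 3, 2, 5, 10, 9, 6, 1, 4]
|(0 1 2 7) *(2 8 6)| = 6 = |(0 1 8 6 2 7)|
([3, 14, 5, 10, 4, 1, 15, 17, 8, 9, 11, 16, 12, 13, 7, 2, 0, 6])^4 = [16, 6, 7, 0, 4, 17, 1, 2, 8, 9, 3, 10, 12, 13, 15, 14, 11, 5]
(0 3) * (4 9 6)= (0 3)(4 9 6)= [3, 1, 2, 0, 9, 5, 4, 7, 8, 6]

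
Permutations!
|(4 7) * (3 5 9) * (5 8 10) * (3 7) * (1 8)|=|(1 8 10 5 9 7 4 3)|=8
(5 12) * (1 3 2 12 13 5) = (1 3 2 12)(5 13) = [0, 3, 12, 2, 4, 13, 6, 7, 8, 9, 10, 11, 1, 5]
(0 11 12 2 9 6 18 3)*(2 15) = (0 11 12 15 2 9 6 18 3) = [11, 1, 9, 0, 4, 5, 18, 7, 8, 6, 10, 12, 15, 13, 14, 2, 16, 17, 3]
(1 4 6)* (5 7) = (1 4 6)(5 7) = [0, 4, 2, 3, 6, 7, 1, 5]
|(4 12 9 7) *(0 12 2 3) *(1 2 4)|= |(0 12 9 7 1 2 3)|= 7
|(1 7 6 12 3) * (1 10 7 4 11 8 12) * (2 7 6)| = 8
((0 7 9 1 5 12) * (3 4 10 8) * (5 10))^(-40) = ((0 7 9 1 10 8 3 4 5 12))^(-40) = (12)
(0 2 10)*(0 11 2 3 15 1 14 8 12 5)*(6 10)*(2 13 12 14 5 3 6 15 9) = [6, 5, 15, 9, 4, 0, 10, 7, 14, 2, 11, 13, 3, 12, 8, 1] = (0 6 10 11 13 12 3 9 2 15 1 5)(8 14)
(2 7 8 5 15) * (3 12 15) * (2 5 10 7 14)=(2 14)(3 12 15 5)(7 8 10)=[0, 1, 14, 12, 4, 3, 6, 8, 10, 9, 7, 11, 15, 13, 2, 5]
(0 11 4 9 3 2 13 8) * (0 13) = (0 11 4 9 3 2)(8 13) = [11, 1, 0, 2, 9, 5, 6, 7, 13, 3, 10, 4, 12, 8]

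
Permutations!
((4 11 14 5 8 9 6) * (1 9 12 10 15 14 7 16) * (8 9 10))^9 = ((1 10 15 14 5 9 6 4 11 7 16)(8 12))^9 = (1 7 4 9 14 10 16 11 6 5 15)(8 12)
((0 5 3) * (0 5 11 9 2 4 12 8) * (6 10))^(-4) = ((0 11 9 2 4 12 8)(3 5)(6 10))^(-4) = (0 2 8 9 12 11 4)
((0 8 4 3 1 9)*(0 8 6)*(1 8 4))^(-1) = ((0 6)(1 9 4 3 8))^(-1) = (0 6)(1 8 3 4 9)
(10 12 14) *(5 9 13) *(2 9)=(2 9 13 5)(10 12 14)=[0, 1, 9, 3, 4, 2, 6, 7, 8, 13, 12, 11, 14, 5, 10]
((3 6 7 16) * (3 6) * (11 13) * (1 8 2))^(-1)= ((1 8 2)(6 7 16)(11 13))^(-1)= (1 2 8)(6 16 7)(11 13)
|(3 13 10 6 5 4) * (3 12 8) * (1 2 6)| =10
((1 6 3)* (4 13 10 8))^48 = (13) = ((1 6 3)(4 13 10 8))^48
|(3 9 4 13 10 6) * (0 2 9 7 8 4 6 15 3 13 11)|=|(0 2 9 6 13 10 15 3 7 8 4 11)|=12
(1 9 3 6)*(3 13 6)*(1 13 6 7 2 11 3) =(1 9 6 13 7 2 11 3) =[0, 9, 11, 1, 4, 5, 13, 2, 8, 6, 10, 3, 12, 7]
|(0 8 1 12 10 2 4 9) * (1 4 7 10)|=|(0 8 4 9)(1 12)(2 7 10)|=12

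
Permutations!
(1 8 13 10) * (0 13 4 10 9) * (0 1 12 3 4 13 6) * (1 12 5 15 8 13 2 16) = (0 6)(1 13 9 12 3 4 10 5 15 8 2 16) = [6, 13, 16, 4, 10, 15, 0, 7, 2, 12, 5, 11, 3, 9, 14, 8, 1]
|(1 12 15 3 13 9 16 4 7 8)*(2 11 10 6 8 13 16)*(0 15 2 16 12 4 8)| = 56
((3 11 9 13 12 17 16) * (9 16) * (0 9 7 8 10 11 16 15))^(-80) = ((0 9 13 12 17 7 8 10 11 15)(3 16))^(-80) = (17)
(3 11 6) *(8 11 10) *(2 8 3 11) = (2 8)(3 10)(6 11) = [0, 1, 8, 10, 4, 5, 11, 7, 2, 9, 3, 6]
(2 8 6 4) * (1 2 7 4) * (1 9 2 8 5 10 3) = (1 8 6 9 2 5 10 3)(4 7) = [0, 8, 5, 1, 7, 10, 9, 4, 6, 2, 3]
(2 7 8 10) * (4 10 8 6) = (2 7 6 4 10) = [0, 1, 7, 3, 10, 5, 4, 6, 8, 9, 2]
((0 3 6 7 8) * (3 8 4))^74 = (8)(3 7)(4 6)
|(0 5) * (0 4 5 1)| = 2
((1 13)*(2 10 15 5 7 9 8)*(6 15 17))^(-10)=((1 13)(2 10 17 6 15 5 7 9 8))^(-10)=(2 8 9 7 5 15 6 17 10)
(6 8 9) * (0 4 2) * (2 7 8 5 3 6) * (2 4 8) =(0 8 9 4 7 2)(3 6 5) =[8, 1, 0, 6, 7, 3, 5, 2, 9, 4]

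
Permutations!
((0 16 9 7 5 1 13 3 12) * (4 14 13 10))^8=(0 14 5)(1 16 13)(3 10 9)(4 7 12)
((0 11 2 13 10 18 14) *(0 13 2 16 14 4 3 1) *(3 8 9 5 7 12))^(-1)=((0 11 16 14 13 10 18 4 8 9 5 7 12 3 1))^(-1)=(0 1 3 12 7 5 9 8 4 18 10 13 14 16 11)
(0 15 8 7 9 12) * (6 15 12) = (0 12)(6 15 8 7 9) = [12, 1, 2, 3, 4, 5, 15, 9, 7, 6, 10, 11, 0, 13, 14, 8]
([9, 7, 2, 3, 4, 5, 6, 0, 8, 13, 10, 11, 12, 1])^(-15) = (13)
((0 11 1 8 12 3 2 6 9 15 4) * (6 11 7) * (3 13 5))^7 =(0 7 6 9 15 4)(1 11 2 3 5 13 12 8) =((0 7 6 9 15 4)(1 8 12 13 5 3 2 11))^7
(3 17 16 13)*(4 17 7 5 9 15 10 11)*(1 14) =(1 14)(3 7 5 9 15 10 11 4 17 16 13) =[0, 14, 2, 7, 17, 9, 6, 5, 8, 15, 11, 4, 12, 3, 1, 10, 13, 16]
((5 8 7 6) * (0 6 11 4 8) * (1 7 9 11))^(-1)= ((0 6 5)(1 7)(4 8 9 11))^(-1)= (0 5 6)(1 7)(4 11 9 8)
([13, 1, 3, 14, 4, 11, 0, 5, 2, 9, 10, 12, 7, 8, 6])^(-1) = [6, 1, 8, 2, 4, 7, 14, 12, 13, 9, 10, 5, 11, 0, 3]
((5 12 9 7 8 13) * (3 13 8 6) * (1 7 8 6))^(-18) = ((1 7)(3 13 5 12 9 8 6))^(-18) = (3 12 6 5 8 13 9)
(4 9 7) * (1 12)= (1 12)(4 9 7)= [0, 12, 2, 3, 9, 5, 6, 4, 8, 7, 10, 11, 1]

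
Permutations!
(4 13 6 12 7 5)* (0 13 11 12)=(0 13 6)(4 11 12 7 5)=[13, 1, 2, 3, 11, 4, 0, 5, 8, 9, 10, 12, 7, 6]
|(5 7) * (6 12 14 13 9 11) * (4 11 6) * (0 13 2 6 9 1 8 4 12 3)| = 22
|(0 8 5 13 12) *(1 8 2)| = 7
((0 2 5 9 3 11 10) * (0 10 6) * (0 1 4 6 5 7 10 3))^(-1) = (0 9 5 11 3 10 7 2)(1 6 4)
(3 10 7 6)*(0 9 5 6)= (0 9 5 6 3 10 7)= [9, 1, 2, 10, 4, 6, 3, 0, 8, 5, 7]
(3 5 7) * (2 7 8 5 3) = (2 7)(5 8) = [0, 1, 7, 3, 4, 8, 6, 2, 5]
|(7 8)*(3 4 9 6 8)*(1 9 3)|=|(1 9 6 8 7)(3 4)|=10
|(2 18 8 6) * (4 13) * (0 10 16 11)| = |(0 10 16 11)(2 18 8 6)(4 13)| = 4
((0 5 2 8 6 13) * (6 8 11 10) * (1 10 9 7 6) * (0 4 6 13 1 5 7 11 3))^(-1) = ((0 7 13 4 6 1 10 5 2 3)(9 11))^(-1) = (0 3 2 5 10 1 6 4 13 7)(9 11)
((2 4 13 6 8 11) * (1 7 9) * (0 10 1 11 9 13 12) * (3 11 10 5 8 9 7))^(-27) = (0 5 8 7 13 6 9 10 1 3 11 2 4 12) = ((0 5 8 7 13 6 9 10 1 3 11 2 4 12))^(-27)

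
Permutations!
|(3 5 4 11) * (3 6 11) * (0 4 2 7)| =6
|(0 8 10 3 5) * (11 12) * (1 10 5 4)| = |(0 8 5)(1 10 3 4)(11 12)| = 12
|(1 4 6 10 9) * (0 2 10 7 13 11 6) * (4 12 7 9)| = 28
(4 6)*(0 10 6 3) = (0 10 6 4 3) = [10, 1, 2, 0, 3, 5, 4, 7, 8, 9, 6]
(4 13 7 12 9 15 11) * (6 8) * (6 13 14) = (4 14 6 8 13 7 12 9 15 11) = [0, 1, 2, 3, 14, 5, 8, 12, 13, 15, 10, 4, 9, 7, 6, 11]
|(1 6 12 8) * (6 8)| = |(1 8)(6 12)| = 2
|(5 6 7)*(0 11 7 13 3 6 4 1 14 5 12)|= |(0 11 7 12)(1 14 5 4)(3 6 13)|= 12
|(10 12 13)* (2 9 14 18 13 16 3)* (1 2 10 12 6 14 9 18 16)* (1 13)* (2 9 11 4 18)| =10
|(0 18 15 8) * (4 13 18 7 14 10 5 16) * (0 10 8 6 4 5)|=10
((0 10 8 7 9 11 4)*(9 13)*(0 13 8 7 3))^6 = (0 10 7 8 3)(4 9)(11 13)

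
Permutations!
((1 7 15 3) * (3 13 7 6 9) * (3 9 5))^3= ((1 6 5 3)(7 15 13))^3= (15)(1 3 5 6)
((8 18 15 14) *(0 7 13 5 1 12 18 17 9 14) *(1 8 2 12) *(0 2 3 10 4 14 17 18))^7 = ((0 7 13 5 8 18 15 2 12)(3 10 4 14)(9 17))^7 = (0 2 18 5 7 12 15 8 13)(3 14 4 10)(9 17)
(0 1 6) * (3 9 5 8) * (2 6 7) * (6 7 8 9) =(0 1 8 3 6)(2 7)(5 9) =[1, 8, 7, 6, 4, 9, 0, 2, 3, 5]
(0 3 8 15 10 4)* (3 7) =(0 7 3 8 15 10 4) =[7, 1, 2, 8, 0, 5, 6, 3, 15, 9, 4, 11, 12, 13, 14, 10]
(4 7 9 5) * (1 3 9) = (1 3 9 5 4 7) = [0, 3, 2, 9, 7, 4, 6, 1, 8, 5]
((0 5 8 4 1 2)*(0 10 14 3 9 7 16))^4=(0 1 3)(2 9 5)(4 14 16)(7 8 10)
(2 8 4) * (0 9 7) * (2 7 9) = (9)(0 2 8 4 7) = [2, 1, 8, 3, 7, 5, 6, 0, 4, 9]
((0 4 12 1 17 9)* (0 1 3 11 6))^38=((0 4 12 3 11 6)(1 17 9))^38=(0 12 11)(1 9 17)(3 6 4)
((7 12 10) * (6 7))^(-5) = (6 10 12 7)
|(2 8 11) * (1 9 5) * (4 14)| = 6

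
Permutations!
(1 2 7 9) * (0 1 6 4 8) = (0 1 2 7 9 6 4 8) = [1, 2, 7, 3, 8, 5, 4, 9, 0, 6]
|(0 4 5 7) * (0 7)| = |(7)(0 4 5)| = 3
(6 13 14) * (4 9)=(4 9)(6 13 14)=[0, 1, 2, 3, 9, 5, 13, 7, 8, 4, 10, 11, 12, 14, 6]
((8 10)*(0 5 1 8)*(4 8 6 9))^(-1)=((0 5 1 6 9 4 8 10))^(-1)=(0 10 8 4 9 6 1 5)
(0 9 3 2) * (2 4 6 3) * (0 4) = (0 9 2 4 6 3) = [9, 1, 4, 0, 6, 5, 3, 7, 8, 2]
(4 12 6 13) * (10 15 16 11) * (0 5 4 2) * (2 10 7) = [5, 1, 0, 3, 12, 4, 13, 2, 8, 9, 15, 7, 6, 10, 14, 16, 11] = (0 5 4 12 6 13 10 15 16 11 7 2)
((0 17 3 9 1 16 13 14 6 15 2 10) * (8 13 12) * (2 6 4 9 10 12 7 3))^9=(0 1 8 10 9 12 3 4 2 7 14 17 16 13)(6 15)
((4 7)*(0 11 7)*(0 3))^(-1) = ((0 11 7 4 3))^(-1) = (0 3 4 7 11)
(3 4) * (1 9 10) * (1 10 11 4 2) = [0, 9, 1, 2, 3, 5, 6, 7, 8, 11, 10, 4] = (1 9 11 4 3 2)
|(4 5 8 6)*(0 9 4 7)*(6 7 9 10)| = 8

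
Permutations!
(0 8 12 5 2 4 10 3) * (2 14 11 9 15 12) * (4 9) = (0 8 2 9 15 12 5 14 11 4 10 3) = [8, 1, 9, 0, 10, 14, 6, 7, 2, 15, 3, 4, 5, 13, 11, 12]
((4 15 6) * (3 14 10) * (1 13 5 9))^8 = ((1 13 5 9)(3 14 10)(4 15 6))^8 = (3 10 14)(4 6 15)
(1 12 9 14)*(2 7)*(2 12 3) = [0, 3, 7, 2, 4, 5, 6, 12, 8, 14, 10, 11, 9, 13, 1] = (1 3 2 7 12 9 14)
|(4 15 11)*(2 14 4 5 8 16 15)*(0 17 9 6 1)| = 15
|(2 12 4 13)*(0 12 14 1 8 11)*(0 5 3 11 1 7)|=|(0 12 4 13 2 14 7)(1 8)(3 11 5)|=42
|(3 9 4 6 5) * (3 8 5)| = 4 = |(3 9 4 6)(5 8)|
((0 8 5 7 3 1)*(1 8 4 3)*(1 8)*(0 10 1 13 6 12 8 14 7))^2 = (14)(0 3 6 8)(4 13 12 5)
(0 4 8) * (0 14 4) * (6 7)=(4 8 14)(6 7)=[0, 1, 2, 3, 8, 5, 7, 6, 14, 9, 10, 11, 12, 13, 4]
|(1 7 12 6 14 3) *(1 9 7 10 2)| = 6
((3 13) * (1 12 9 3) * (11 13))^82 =(1 11 9)(3 12 13)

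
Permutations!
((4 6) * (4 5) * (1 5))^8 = ((1 5 4 6))^8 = (6)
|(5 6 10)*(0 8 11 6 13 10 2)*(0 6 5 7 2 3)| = |(0 8 11 5 13 10 7 2 6 3)| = 10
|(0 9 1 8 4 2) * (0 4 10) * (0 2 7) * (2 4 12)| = 14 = |(0 9 1 8 10 4 7)(2 12)|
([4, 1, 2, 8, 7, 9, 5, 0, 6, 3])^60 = [0, 1, 2, 3, 4, 5, 6, 7, 8, 9]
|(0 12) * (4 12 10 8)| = |(0 10 8 4 12)| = 5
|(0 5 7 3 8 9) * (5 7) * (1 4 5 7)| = 8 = |(0 1 4 5 7 3 8 9)|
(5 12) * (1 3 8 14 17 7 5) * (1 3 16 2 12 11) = (1 16 2 12 3 8 14 17 7 5 11) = [0, 16, 12, 8, 4, 11, 6, 5, 14, 9, 10, 1, 3, 13, 17, 15, 2, 7]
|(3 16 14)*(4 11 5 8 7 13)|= |(3 16 14)(4 11 5 8 7 13)|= 6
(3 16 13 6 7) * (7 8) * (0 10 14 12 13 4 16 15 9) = (0 10 14 12 13 6 8 7 3 15 9)(4 16) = [10, 1, 2, 15, 16, 5, 8, 3, 7, 0, 14, 11, 13, 6, 12, 9, 4]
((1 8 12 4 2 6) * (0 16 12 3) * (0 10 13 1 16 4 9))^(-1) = ((0 4 2 6 16 12 9)(1 8 3 10 13))^(-1) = (0 9 12 16 6 2 4)(1 13 10 3 8)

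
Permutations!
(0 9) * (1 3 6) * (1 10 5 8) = (0 9)(1 3 6 10 5 8) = [9, 3, 2, 6, 4, 8, 10, 7, 1, 0, 5]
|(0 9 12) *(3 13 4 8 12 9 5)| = |(0 5 3 13 4 8 12)| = 7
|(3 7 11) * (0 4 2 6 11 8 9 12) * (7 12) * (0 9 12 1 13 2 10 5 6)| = |(0 4 10 5 6 11 3 1 13 2)(7 8 12 9)| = 20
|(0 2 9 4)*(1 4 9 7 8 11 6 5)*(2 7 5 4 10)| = |(0 7 8 11 6 4)(1 10 2 5)| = 12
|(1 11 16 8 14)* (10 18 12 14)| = 8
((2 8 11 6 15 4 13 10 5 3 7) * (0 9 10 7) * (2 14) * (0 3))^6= ((0 9 10 5)(2 8 11 6 15 4 13 7 14))^6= (0 10)(2 13 6)(4 11 14)(5 9)(7 15 8)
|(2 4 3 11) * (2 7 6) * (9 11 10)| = 8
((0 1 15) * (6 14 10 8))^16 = (0 1 15)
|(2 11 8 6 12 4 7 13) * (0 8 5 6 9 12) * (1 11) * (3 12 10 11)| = |(0 8 9 10 11 5 6)(1 3 12 4 7 13 2)| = 7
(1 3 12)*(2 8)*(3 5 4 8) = (1 5 4 8 2 3 12) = [0, 5, 3, 12, 8, 4, 6, 7, 2, 9, 10, 11, 1]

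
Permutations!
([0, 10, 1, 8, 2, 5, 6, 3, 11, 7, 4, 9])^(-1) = [0, 2, 4, 7, 10, 5, 6, 9, 3, 11, 1, 8]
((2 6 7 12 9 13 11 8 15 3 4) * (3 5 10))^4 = ((2 6 7 12 9 13 11 8 15 5 10 3 4))^4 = (2 9 15 4 12 8 3 7 11 10 6 13 5)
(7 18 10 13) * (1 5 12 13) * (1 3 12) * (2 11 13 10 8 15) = (1 5)(2 11 13 7 18 8 15)(3 12 10) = [0, 5, 11, 12, 4, 1, 6, 18, 15, 9, 3, 13, 10, 7, 14, 2, 16, 17, 8]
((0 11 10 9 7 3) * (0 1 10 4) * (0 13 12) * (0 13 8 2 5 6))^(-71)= (0 6 5 2 8 4 11)(1 3 7 9 10)(12 13)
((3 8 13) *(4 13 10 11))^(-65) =((3 8 10 11 4 13))^(-65) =(3 8 10 11 4 13)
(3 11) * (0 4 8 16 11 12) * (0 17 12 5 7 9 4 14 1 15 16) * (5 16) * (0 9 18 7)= (0 14 1 15 5)(3 16 11)(4 8 9)(7 18)(12 17)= [14, 15, 2, 16, 8, 0, 6, 18, 9, 4, 10, 3, 17, 13, 1, 5, 11, 12, 7]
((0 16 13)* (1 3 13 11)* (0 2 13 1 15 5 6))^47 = (0 6 5 15 11 16)(1 3)(2 13)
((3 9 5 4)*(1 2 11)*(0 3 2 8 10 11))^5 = (0 2 4 5 9 3)(1 8 10 11) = ((0 3 9 5 4 2)(1 8 10 11))^5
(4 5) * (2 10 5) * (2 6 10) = (4 6 10 5) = [0, 1, 2, 3, 6, 4, 10, 7, 8, 9, 5]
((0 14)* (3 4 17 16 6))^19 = (0 14)(3 6 16 17 4)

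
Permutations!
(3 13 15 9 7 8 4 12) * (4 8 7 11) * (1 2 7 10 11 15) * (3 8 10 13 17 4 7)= (1 2 3 17 4 12 8 10 11 7 13)(9 15)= [0, 2, 3, 17, 12, 5, 6, 13, 10, 15, 11, 7, 8, 1, 14, 9, 16, 4]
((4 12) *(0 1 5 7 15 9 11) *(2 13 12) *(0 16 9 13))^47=((0 1 5 7 15 13 12 4 2)(9 11 16))^47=(0 5 15 12 2 1 7 13 4)(9 16 11)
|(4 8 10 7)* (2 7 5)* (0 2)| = 7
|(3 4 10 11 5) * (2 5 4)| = |(2 5 3)(4 10 11)| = 3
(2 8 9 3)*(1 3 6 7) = (1 3 2 8 9 6 7) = [0, 3, 8, 2, 4, 5, 7, 1, 9, 6]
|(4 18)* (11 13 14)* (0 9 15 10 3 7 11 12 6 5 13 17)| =|(0 9 15 10 3 7 11 17)(4 18)(5 13 14 12 6)| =40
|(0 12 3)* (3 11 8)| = 5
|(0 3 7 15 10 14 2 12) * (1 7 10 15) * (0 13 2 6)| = 30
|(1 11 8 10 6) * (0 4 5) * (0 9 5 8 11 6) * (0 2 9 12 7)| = |(0 4 8 10 2 9 5 12 7)(1 6)| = 18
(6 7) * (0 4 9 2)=(0 4 9 2)(6 7)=[4, 1, 0, 3, 9, 5, 7, 6, 8, 2]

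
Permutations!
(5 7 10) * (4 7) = (4 7 10 5) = [0, 1, 2, 3, 7, 4, 6, 10, 8, 9, 5]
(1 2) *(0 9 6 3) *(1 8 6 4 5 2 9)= (0 1 9 4 5 2 8 6 3)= [1, 9, 8, 0, 5, 2, 3, 7, 6, 4]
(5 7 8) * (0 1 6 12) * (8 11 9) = (0 1 6 12)(5 7 11 9 8) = [1, 6, 2, 3, 4, 7, 12, 11, 5, 8, 10, 9, 0]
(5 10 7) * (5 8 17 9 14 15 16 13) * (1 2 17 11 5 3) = (1 2 17 9 14 15 16 13 3)(5 10 7 8 11) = [0, 2, 17, 1, 4, 10, 6, 8, 11, 14, 7, 5, 12, 3, 15, 16, 13, 9]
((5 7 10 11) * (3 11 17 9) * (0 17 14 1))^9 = ((0 17 9 3 11 5 7 10 14 1))^9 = (0 1 14 10 7 5 11 3 9 17)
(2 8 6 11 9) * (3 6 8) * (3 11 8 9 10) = (2 11 10 3 6 8 9) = [0, 1, 11, 6, 4, 5, 8, 7, 9, 2, 3, 10]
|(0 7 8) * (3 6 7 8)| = 6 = |(0 8)(3 6 7)|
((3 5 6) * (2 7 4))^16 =(2 7 4)(3 5 6)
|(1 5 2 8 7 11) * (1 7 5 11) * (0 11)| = 12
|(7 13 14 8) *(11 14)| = 5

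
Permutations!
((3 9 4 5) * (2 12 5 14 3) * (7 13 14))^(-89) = (2 12 5)(3 9 4 7 13 14)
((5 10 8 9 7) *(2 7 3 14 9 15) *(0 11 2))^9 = ((0 11 2 7 5 10 8 15)(3 14 9))^9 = (0 11 2 7 5 10 8 15)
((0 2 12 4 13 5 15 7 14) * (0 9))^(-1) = ((0 2 12 4 13 5 15 7 14 9))^(-1) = (0 9 14 7 15 5 13 4 12 2)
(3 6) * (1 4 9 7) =(1 4 9 7)(3 6) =[0, 4, 2, 6, 9, 5, 3, 1, 8, 7]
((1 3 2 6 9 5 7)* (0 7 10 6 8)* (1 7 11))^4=((0 11 1 3 2 8)(5 10 6 9))^4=(0 2 1)(3 11 8)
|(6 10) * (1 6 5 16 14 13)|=|(1 6 10 5 16 14 13)|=7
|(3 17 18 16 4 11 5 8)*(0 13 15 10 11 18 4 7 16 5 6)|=6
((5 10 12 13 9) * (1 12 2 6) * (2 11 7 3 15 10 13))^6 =(1 2)(3 15 10 11 7)(6 12)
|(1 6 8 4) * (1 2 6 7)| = |(1 7)(2 6 8 4)| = 4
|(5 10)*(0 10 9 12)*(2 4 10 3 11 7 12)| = 5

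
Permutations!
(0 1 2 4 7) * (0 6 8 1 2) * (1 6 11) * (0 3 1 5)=(0 2 4 7 11 5)(1 3)(6 8)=[2, 3, 4, 1, 7, 0, 8, 11, 6, 9, 10, 5]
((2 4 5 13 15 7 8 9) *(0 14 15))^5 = (0 9)(2 14)(4 15)(5 7)(8 13)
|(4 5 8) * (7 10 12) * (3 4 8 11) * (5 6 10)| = 8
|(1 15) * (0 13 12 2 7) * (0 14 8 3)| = 8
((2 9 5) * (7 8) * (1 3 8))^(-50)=(1 8)(2 9 5)(3 7)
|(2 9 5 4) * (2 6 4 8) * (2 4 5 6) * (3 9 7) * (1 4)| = |(1 4 2 7 3 9 6 5 8)| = 9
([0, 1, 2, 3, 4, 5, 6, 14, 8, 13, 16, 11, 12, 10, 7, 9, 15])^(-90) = (16)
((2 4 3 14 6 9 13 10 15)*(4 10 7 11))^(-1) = (2 15 10)(3 4 11 7 13 9 6 14)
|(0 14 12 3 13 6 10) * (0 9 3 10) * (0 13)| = |(0 14 12 10 9 3)(6 13)| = 6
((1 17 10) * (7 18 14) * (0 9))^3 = (18)(0 9) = ((0 9)(1 17 10)(7 18 14))^3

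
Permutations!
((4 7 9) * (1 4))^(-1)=(1 9 7 4)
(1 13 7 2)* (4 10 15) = (1 13 7 2)(4 10 15) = [0, 13, 1, 3, 10, 5, 6, 2, 8, 9, 15, 11, 12, 7, 14, 4]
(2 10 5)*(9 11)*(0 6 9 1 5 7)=(0 6 9 11 1 5 2 10 7)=[6, 5, 10, 3, 4, 2, 9, 0, 8, 11, 7, 1]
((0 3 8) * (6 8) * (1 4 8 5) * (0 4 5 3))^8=(8)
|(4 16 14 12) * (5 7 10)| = |(4 16 14 12)(5 7 10)| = 12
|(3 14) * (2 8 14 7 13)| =|(2 8 14 3 7 13)| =6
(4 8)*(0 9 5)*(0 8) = [9, 1, 2, 3, 0, 8, 6, 7, 4, 5] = (0 9 5 8 4)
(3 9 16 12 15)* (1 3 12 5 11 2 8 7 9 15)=(1 3 15 12)(2 8 7 9 16 5 11)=[0, 3, 8, 15, 4, 11, 6, 9, 7, 16, 10, 2, 1, 13, 14, 12, 5]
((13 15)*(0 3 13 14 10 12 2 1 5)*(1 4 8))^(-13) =((0 3 13 15 14 10 12 2 4 8 1 5))^(-13) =(0 5 1 8 4 2 12 10 14 15 13 3)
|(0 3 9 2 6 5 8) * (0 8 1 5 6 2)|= |(0 3 9)(1 5)|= 6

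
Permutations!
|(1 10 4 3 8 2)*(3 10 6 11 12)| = |(1 6 11 12 3 8 2)(4 10)| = 14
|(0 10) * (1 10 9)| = |(0 9 1 10)| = 4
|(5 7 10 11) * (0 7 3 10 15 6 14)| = |(0 7 15 6 14)(3 10 11 5)| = 20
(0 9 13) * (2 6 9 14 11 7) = (0 14 11 7 2 6 9 13) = [14, 1, 6, 3, 4, 5, 9, 2, 8, 13, 10, 7, 12, 0, 11]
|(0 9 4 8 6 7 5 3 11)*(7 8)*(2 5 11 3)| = |(0 9 4 7 11)(2 5)(6 8)| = 10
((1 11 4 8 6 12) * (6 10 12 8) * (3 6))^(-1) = (1 12 10 8 6 3 4 11)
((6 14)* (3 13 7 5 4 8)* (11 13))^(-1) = ((3 11 13 7 5 4 8)(6 14))^(-1) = (3 8 4 5 7 13 11)(6 14)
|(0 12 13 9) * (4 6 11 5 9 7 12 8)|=21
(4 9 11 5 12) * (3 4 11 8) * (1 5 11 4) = [0, 5, 2, 1, 9, 12, 6, 7, 3, 8, 10, 11, 4] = (1 5 12 4 9 8 3)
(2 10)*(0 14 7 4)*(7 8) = (0 14 8 7 4)(2 10) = [14, 1, 10, 3, 0, 5, 6, 4, 7, 9, 2, 11, 12, 13, 8]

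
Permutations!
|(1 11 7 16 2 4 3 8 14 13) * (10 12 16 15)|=|(1 11 7 15 10 12 16 2 4 3 8 14 13)|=13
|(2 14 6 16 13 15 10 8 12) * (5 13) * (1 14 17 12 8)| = 24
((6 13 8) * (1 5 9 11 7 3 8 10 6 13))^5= (1 3)(5 8)(6 7)(9 13)(10 11)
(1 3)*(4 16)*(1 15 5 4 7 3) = (3 15 5 4 16 7) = [0, 1, 2, 15, 16, 4, 6, 3, 8, 9, 10, 11, 12, 13, 14, 5, 7]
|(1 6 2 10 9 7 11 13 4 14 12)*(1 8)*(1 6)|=|(2 10 9 7 11 13 4 14 12 8 6)|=11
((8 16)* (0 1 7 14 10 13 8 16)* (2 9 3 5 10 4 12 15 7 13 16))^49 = (0 1 13 8)(2 9 3 5 10 16)(4 14 7 15 12)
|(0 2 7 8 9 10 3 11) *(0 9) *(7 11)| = 8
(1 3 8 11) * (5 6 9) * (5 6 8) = [0, 3, 2, 5, 4, 8, 9, 7, 11, 6, 10, 1] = (1 3 5 8 11)(6 9)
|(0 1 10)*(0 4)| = 4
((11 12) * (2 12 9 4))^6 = ((2 12 11 9 4))^6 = (2 12 11 9 4)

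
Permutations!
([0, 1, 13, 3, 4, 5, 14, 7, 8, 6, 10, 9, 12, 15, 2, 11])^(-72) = [0, 1, 6, 3, 4, 5, 11, 7, 8, 15, 10, 13, 12, 14, 9, 2]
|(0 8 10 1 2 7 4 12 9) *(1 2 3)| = 8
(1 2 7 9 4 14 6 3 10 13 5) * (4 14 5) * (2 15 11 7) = (1 15 11 7 9 14 6 3 10 13 4 5) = [0, 15, 2, 10, 5, 1, 3, 9, 8, 14, 13, 7, 12, 4, 6, 11]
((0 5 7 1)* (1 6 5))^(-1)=((0 1)(5 7 6))^(-1)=(0 1)(5 6 7)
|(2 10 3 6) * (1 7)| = |(1 7)(2 10 3 6)| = 4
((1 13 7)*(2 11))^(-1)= ((1 13 7)(2 11))^(-1)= (1 7 13)(2 11)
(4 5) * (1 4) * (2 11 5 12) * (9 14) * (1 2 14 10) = [0, 4, 11, 3, 12, 2, 6, 7, 8, 10, 1, 5, 14, 13, 9] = (1 4 12 14 9 10)(2 11 5)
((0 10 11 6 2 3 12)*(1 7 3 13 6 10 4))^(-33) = (13)(0 7)(1 12)(3 4)(10 11)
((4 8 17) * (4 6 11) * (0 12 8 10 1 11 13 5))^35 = ((0 12 8 17 6 13 5)(1 11 4 10))^35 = (17)(1 10 4 11)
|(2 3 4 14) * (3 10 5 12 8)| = 8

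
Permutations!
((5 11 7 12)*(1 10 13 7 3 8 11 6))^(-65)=(1 5 7 10 6 12 13)(3 8 11)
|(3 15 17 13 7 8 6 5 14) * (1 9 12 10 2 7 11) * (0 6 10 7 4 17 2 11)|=|(0 6 5 14 3 15 2 4 17 13)(1 9 12 7 8 10 11)|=70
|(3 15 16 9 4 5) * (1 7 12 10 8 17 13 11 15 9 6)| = 44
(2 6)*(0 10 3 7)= [10, 1, 6, 7, 4, 5, 2, 0, 8, 9, 3]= (0 10 3 7)(2 6)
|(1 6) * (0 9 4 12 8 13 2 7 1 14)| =|(0 9 4 12 8 13 2 7 1 6 14)| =11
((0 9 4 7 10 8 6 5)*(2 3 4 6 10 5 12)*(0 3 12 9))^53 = (2 12)(3 4 7 5)(6 9)(8 10)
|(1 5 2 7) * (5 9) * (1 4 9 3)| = 10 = |(1 3)(2 7 4 9 5)|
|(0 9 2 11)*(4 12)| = |(0 9 2 11)(4 12)| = 4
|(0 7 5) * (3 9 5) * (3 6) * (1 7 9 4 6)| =6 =|(0 9 5)(1 7)(3 4 6)|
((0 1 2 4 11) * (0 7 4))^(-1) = (0 2 1)(4 7 11)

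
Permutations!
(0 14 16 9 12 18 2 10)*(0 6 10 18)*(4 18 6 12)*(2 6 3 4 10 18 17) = (0 14 16 9 10 12)(2 3 4 17)(6 18) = [14, 1, 3, 4, 17, 5, 18, 7, 8, 10, 12, 11, 0, 13, 16, 15, 9, 2, 6]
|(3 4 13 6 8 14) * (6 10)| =|(3 4 13 10 6 8 14)| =7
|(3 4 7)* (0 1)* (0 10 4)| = 6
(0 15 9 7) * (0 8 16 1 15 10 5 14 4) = (0 10 5 14 4)(1 15 9 7 8 16) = [10, 15, 2, 3, 0, 14, 6, 8, 16, 7, 5, 11, 12, 13, 4, 9, 1]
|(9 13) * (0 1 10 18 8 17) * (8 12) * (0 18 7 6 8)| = |(0 1 10 7 6 8 17 18 12)(9 13)| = 18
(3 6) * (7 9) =(3 6)(7 9) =[0, 1, 2, 6, 4, 5, 3, 9, 8, 7]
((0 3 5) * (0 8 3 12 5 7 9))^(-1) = ((0 12 5 8 3 7 9))^(-1) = (0 9 7 3 8 5 12)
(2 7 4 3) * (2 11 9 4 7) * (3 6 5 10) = (3 11 9 4 6 5 10) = [0, 1, 2, 11, 6, 10, 5, 7, 8, 4, 3, 9]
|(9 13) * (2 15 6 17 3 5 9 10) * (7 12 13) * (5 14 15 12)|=|(2 12 13 10)(3 14 15 6 17)(5 9 7)|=60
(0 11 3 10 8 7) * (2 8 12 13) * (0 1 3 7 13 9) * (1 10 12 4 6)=(0 11 7 10 4 6 1 3 12 9)(2 8 13)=[11, 3, 8, 12, 6, 5, 1, 10, 13, 0, 4, 7, 9, 2]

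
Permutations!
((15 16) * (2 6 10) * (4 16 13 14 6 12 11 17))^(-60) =((2 12 11 17 4 16 15 13 14 6 10))^(-60) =(2 15 12 13 11 14 17 6 4 10 16)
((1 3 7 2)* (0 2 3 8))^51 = ((0 2 1 8)(3 7))^51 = (0 8 1 2)(3 7)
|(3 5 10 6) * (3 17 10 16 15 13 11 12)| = |(3 5 16 15 13 11 12)(6 17 10)| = 21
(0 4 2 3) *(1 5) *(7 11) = [4, 5, 3, 0, 2, 1, 6, 11, 8, 9, 10, 7] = (0 4 2 3)(1 5)(7 11)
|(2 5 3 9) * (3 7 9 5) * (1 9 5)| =|(1 9 2 3)(5 7)| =4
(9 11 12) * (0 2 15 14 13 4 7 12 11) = (0 2 15 14 13 4 7 12 9) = [2, 1, 15, 3, 7, 5, 6, 12, 8, 0, 10, 11, 9, 4, 13, 14]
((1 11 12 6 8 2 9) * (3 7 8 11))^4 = ((1 3 7 8 2 9)(6 11 12))^4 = (1 2 7)(3 9 8)(6 11 12)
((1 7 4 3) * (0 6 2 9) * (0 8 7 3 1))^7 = (0 1 7 9 6 3 4 8 2)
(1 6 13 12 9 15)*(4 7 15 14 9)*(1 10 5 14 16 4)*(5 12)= (1 6 13 5 14 9 16 4 7 15 10 12)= [0, 6, 2, 3, 7, 14, 13, 15, 8, 16, 12, 11, 1, 5, 9, 10, 4]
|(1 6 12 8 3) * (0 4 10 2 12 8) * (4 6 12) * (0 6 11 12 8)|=|(0 11 12 6)(1 8 3)(2 4 10)|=12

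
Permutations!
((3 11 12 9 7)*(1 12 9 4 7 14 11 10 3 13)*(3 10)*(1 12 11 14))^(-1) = (14)(1 9 11)(4 12 13 7)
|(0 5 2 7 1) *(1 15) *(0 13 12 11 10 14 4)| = 12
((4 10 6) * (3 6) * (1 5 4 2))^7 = ((1 5 4 10 3 6 2))^7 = (10)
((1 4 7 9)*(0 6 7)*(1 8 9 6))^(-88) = ((0 1 4)(6 7)(8 9))^(-88) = (9)(0 4 1)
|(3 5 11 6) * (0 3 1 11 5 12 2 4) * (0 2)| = 6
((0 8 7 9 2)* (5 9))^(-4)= ((0 8 7 5 9 2))^(-4)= (0 7 9)(2 8 5)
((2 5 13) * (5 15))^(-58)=(2 5)(13 15)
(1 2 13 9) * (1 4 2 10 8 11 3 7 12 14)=(1 10 8 11 3 7 12 14)(2 13 9 4)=[0, 10, 13, 7, 2, 5, 6, 12, 11, 4, 8, 3, 14, 9, 1]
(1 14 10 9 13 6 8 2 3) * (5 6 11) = (1 14 10 9 13 11 5 6 8 2 3) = [0, 14, 3, 1, 4, 6, 8, 7, 2, 13, 9, 5, 12, 11, 10]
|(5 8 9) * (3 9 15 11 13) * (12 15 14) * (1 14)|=10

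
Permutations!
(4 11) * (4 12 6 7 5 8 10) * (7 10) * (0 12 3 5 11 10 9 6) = [12, 1, 2, 5, 10, 8, 9, 11, 7, 6, 4, 3, 0] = (0 12)(3 5 8 7 11)(4 10)(6 9)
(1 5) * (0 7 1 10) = (0 7 1 5 10) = [7, 5, 2, 3, 4, 10, 6, 1, 8, 9, 0]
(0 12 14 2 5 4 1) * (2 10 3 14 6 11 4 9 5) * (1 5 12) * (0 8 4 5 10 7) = [1, 8, 2, 14, 10, 9, 11, 0, 4, 12, 3, 5, 6, 13, 7] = (0 1 8 4 10 3 14 7)(5 9 12 6 11)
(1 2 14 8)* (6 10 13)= (1 2 14 8)(6 10 13)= [0, 2, 14, 3, 4, 5, 10, 7, 1, 9, 13, 11, 12, 6, 8]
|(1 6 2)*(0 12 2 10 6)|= |(0 12 2 1)(6 10)|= 4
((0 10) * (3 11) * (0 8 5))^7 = (0 5 8 10)(3 11)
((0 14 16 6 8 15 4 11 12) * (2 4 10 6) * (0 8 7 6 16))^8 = (16)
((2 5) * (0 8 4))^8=((0 8 4)(2 5))^8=(0 4 8)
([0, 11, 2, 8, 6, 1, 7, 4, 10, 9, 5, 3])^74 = (1 3 10)(4 7 6)(5 11 8)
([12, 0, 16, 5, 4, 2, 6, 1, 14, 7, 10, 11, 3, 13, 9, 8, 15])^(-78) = [15, 16, 7, 14, 4, 9, 6, 2, 12, 5, 10, 11, 8, 13, 3, 0, 1]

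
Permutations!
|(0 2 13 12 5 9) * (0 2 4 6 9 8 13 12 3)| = |(0 4 6 9 2 12 5 8 13 3)| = 10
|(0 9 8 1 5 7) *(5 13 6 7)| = 7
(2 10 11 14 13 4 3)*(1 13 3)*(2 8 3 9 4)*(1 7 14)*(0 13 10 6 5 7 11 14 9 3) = [13, 10, 6, 8, 11, 7, 5, 9, 0, 4, 14, 1, 12, 2, 3] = (0 13 2 6 5 7 9 4 11 1 10 14 3 8)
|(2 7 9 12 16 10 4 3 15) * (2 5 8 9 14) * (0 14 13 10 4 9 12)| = |(0 14 2 7 13 10 9)(3 15 5 8 12 16 4)| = 7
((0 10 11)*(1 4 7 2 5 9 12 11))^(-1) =((0 10 1 4 7 2 5 9 12 11))^(-1) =(0 11 12 9 5 2 7 4 1 10)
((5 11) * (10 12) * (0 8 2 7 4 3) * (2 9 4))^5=((0 8 9 4 3)(2 7)(5 11)(10 12))^5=(2 7)(5 11)(10 12)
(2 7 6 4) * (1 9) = (1 9)(2 7 6 4) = [0, 9, 7, 3, 2, 5, 4, 6, 8, 1]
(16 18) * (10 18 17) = (10 18 16 17) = [0, 1, 2, 3, 4, 5, 6, 7, 8, 9, 18, 11, 12, 13, 14, 15, 17, 10, 16]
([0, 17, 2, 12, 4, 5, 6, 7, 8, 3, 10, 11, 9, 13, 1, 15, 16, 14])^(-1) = (1 14 17)(3 9 12)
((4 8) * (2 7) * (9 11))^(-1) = ((2 7)(4 8)(9 11))^(-1) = (2 7)(4 8)(9 11)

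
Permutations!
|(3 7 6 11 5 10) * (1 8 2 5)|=9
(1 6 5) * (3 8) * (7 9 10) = [0, 6, 2, 8, 4, 1, 5, 9, 3, 10, 7] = (1 6 5)(3 8)(7 9 10)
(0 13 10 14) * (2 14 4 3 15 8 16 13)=(0 2 14)(3 15 8 16 13 10 4)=[2, 1, 14, 15, 3, 5, 6, 7, 16, 9, 4, 11, 12, 10, 0, 8, 13]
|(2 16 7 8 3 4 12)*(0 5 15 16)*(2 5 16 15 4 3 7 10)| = |(0 16 10 2)(4 12 5)(7 8)| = 12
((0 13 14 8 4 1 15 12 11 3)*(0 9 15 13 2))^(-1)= (0 2)(1 4 8 14 13)(3 11 12 15 9)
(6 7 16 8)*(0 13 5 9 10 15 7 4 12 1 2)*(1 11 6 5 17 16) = (0 13 17 16 8 5 9 10 15 7 1 2)(4 12 11 6) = [13, 2, 0, 3, 12, 9, 4, 1, 5, 10, 15, 6, 11, 17, 14, 7, 8, 16]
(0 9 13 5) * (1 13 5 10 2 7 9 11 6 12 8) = (0 11 6 12 8 1 13 10 2 7 9 5) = [11, 13, 7, 3, 4, 0, 12, 9, 1, 5, 2, 6, 8, 10]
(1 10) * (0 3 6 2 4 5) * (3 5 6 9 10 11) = (0 5)(1 11 3 9 10)(2 4 6) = [5, 11, 4, 9, 6, 0, 2, 7, 8, 10, 1, 3]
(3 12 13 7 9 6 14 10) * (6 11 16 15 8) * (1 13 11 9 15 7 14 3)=[0, 13, 2, 12, 4, 5, 3, 15, 6, 9, 1, 16, 11, 14, 10, 8, 7]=(1 13 14 10)(3 12 11 16 7 15 8 6)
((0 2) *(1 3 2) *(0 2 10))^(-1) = (0 10 3 1)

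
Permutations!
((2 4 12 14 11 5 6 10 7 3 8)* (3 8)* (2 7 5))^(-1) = ((2 4 12 14 11)(5 6 10)(7 8))^(-1) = (2 11 14 12 4)(5 10 6)(7 8)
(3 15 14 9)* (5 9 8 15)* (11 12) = (3 5 9)(8 15 14)(11 12) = [0, 1, 2, 5, 4, 9, 6, 7, 15, 3, 10, 12, 11, 13, 8, 14]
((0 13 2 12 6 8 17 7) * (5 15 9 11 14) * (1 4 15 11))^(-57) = ((0 13 2 12 6 8 17 7)(1 4 15 9)(5 11 14))^(-57) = (0 7 17 8 6 12 2 13)(1 9 15 4)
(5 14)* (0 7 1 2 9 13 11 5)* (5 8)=(0 7 1 2 9 13 11 8 5 14)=[7, 2, 9, 3, 4, 14, 6, 1, 5, 13, 10, 8, 12, 11, 0]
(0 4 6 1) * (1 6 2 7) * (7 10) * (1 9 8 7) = (0 4 2 10 1)(7 9 8) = [4, 0, 10, 3, 2, 5, 6, 9, 7, 8, 1]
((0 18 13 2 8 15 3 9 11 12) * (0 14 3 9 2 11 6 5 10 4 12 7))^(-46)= (0 7 11 13 18)(2 14 4 5 9 8 3 12 10 6 15)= ((0 18 13 11 7)(2 8 15 9 6 5 10 4 12 14 3))^(-46)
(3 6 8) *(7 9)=(3 6 8)(7 9)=[0, 1, 2, 6, 4, 5, 8, 9, 3, 7]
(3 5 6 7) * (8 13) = (3 5 6 7)(8 13) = [0, 1, 2, 5, 4, 6, 7, 3, 13, 9, 10, 11, 12, 8]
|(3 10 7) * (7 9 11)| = 5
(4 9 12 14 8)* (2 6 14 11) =(2 6 14 8 4 9 12 11) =[0, 1, 6, 3, 9, 5, 14, 7, 4, 12, 10, 2, 11, 13, 8]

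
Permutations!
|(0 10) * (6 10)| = 3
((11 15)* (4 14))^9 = (4 14)(11 15)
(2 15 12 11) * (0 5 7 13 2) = (0 5 7 13 2 15 12 11) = [5, 1, 15, 3, 4, 7, 6, 13, 8, 9, 10, 0, 11, 2, 14, 12]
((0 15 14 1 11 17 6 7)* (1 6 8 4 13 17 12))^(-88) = (17)(0 14 7 15 6)(1 12 11)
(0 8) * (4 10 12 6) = [8, 1, 2, 3, 10, 5, 4, 7, 0, 9, 12, 11, 6] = (0 8)(4 10 12 6)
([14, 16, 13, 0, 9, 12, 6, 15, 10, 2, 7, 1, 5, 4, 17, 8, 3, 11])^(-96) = (0 17 1 3 14 11 16)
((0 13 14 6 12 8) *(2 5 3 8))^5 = (0 2 13 5 14 3 6 8 12)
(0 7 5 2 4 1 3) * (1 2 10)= (0 7 5 10 1 3)(2 4)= [7, 3, 4, 0, 2, 10, 6, 5, 8, 9, 1]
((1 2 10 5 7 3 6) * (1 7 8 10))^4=(3 6 7)(5 8 10)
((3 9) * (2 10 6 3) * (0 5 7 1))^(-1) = (0 1 7 5)(2 9 3 6 10)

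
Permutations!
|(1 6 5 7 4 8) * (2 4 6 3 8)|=6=|(1 3 8)(2 4)(5 7 6)|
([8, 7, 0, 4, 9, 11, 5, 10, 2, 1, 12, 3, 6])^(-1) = (0 2 8)(1 9 4 3 11 5 6 12 10 7)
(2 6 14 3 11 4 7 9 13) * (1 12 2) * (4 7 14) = (1 12 2 6 4 14 3 11 7 9 13) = [0, 12, 6, 11, 14, 5, 4, 9, 8, 13, 10, 7, 2, 1, 3]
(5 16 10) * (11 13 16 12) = (5 12 11 13 16 10) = [0, 1, 2, 3, 4, 12, 6, 7, 8, 9, 5, 13, 11, 16, 14, 15, 10]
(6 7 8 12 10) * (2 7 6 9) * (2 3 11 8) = (2 7)(3 11 8 12 10 9) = [0, 1, 7, 11, 4, 5, 6, 2, 12, 3, 9, 8, 10]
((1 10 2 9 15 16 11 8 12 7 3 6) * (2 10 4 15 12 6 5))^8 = (1 4 15 16 11 8 6)(2 12 3)(5 9 7)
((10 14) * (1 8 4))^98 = ((1 8 4)(10 14))^98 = (14)(1 4 8)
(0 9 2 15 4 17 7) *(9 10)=[10, 1, 15, 3, 17, 5, 6, 0, 8, 2, 9, 11, 12, 13, 14, 4, 16, 7]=(0 10 9 2 15 4 17 7)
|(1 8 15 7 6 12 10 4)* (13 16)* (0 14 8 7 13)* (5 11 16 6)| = 14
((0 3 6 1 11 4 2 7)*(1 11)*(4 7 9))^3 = (0 11 3 7 6)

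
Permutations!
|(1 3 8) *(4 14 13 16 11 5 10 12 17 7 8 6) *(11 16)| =13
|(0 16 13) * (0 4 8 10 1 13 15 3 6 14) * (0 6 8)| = |(0 16 15 3 8 10 1 13 4)(6 14)| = 18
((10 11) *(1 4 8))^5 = ((1 4 8)(10 11))^5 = (1 8 4)(10 11)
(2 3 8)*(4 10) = (2 3 8)(4 10) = [0, 1, 3, 8, 10, 5, 6, 7, 2, 9, 4]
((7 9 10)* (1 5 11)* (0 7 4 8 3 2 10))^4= ((0 7 9)(1 5 11)(2 10 4 8 3))^4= (0 7 9)(1 5 11)(2 3 8 4 10)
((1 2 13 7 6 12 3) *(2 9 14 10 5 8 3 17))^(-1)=((1 9 14 10 5 8 3)(2 13 7 6 12 17))^(-1)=(1 3 8 5 10 14 9)(2 17 12 6 7 13)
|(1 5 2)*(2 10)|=4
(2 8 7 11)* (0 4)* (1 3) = (0 4)(1 3)(2 8 7 11) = [4, 3, 8, 1, 0, 5, 6, 11, 7, 9, 10, 2]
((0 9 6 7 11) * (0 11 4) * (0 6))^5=(11)(0 9)(4 7 6)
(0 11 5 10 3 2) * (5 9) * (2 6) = [11, 1, 0, 6, 4, 10, 2, 7, 8, 5, 3, 9] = (0 11 9 5 10 3 6 2)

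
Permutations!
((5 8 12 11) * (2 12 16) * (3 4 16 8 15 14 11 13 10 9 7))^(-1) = ((2 12 13 10 9 7 3 4 16)(5 15 14 11))^(-1) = (2 16 4 3 7 9 10 13 12)(5 11 14 15)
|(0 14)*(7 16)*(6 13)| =2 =|(0 14)(6 13)(7 16)|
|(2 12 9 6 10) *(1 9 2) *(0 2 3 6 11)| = |(0 2 12 3 6 10 1 9 11)| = 9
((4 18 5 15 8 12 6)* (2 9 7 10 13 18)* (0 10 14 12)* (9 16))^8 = ((0 10 13 18 5 15 8)(2 16 9 7 14 12 6 4))^8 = (0 10 13 18 5 15 8)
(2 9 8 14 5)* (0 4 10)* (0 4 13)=[13, 1, 9, 3, 10, 2, 6, 7, 14, 8, 4, 11, 12, 0, 5]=(0 13)(2 9 8 14 5)(4 10)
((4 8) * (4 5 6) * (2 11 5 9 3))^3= ((2 11 5 6 4 8 9 3))^3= (2 6 9 11 4 3 5 8)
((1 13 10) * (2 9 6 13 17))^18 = ((1 17 2 9 6 13 10))^18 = (1 6 17 13 2 10 9)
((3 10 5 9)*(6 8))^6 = (3 5)(9 10)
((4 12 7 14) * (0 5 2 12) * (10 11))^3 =((0 5 2 12 7 14 4)(10 11))^3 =(0 12 4 2 14 5 7)(10 11)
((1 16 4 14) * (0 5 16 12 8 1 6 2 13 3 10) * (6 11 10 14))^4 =(0 6 14 5 2 11 16 13 10 4 3)(1 12 8)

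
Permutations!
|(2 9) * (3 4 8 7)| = 4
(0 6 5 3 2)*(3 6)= (0 3 2)(5 6)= [3, 1, 0, 2, 4, 6, 5]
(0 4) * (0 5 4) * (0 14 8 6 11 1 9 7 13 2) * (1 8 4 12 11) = (0 14 4 5 12 11 8 6 1 9 7 13 2) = [14, 9, 0, 3, 5, 12, 1, 13, 6, 7, 10, 8, 11, 2, 4]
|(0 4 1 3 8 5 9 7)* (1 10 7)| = |(0 4 10 7)(1 3 8 5 9)| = 20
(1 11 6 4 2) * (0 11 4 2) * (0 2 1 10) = (0 11 6 1 4 2 10) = [11, 4, 10, 3, 2, 5, 1, 7, 8, 9, 0, 6]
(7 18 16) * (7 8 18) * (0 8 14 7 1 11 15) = [8, 11, 2, 3, 4, 5, 6, 1, 18, 9, 10, 15, 12, 13, 7, 0, 14, 17, 16] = (0 8 18 16 14 7 1 11 15)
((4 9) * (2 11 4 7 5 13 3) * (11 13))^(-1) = (2 3 13)(4 11 5 7 9)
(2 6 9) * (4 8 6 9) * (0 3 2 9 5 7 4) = (9)(0 3 2 5 7 4 8 6) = [3, 1, 5, 2, 8, 7, 0, 4, 6, 9]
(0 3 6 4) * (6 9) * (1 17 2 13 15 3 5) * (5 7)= (0 7 5 1 17 2 13 15 3 9 6 4)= [7, 17, 13, 9, 0, 1, 4, 5, 8, 6, 10, 11, 12, 15, 14, 3, 16, 2]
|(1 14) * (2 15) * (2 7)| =|(1 14)(2 15 7)| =6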